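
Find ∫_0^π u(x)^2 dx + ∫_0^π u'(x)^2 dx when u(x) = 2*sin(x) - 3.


||u||_{H^1(0,π)}^2 = -24 + 13*π

u'(x) = 2*cos(x).
Expand u² and (u')² and integrate term by term on (0, π), using: for integers n ≥ 1, ∫_0^π sin²(nx) dx = ∫_0^π cos²(nx) dx = π/2; for n ≠ n', ∫_0^π sin(nx)sin(n'x) dx = ∫_0^π cos(nx)cos(n'x) dx = 0; and by product-to-sum, ∫_0^π sin(nx)cos(n'x) dx = ½∫_0^π [sin((n+n')x) + sin((n−n')x)] dx, which is 0 when n+n' is even and 2n/(n²−n'²) when n+n' is odd (it need not vanish on (0, π)). For the constant mode: ∫_0^π 1 dx = π, ∫_0^π cos(nx) dx = 0, ∫_0^π sin(nx) dx = (1−(−1)^n)/n.
  u² squared terms: (-3)²·∫1 dx = 9·π = 9*π;  (2)²·∫sin(x)² dx = 4·π/2 = 2*π.
  u² cross terms: 2·(-3)·(2)·∫1·sin(x) dx = -12·(2) = -24.
  So ∫_0^π u² dx = 9*π + 2*π − 24 = -24 + 11*π.
  (u')² squared terms: (2)²·∫cos(x)² dx = 4·π/2 = 2*π.
  So ∫_0^π (u')² dx = 2*π.
||u||_{H^1}^2 = (-24 + 11*π) + (2*π) = -24 + 13*π.


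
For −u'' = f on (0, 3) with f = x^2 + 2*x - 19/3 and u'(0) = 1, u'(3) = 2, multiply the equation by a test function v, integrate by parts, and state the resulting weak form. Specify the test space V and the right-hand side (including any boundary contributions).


V = H^1(0, 3) (v unrestricted at boundary; u is determined up to an additive constant); weak form: ∫_0^3 u'v' dx = ∫_0^3 (x^2 + 2*x - 19/3) v dx + 2·v(3) − v(0) for all v ∈ V.

Multiply both sides by a test function v and integrate from 0 to 3:
  ∫_0^3 −u''(x) v(x) dx = ∫_0^3 f(x) v(x) dx.
Integrate the LHS by parts once:
  ∫_0^3 −u'' v dx = −[u'(x) v(x)]_0^3 + ∫_0^3 u'(x) v'(x) dx.
Thus ∫_0^3 u'(x) v'(x) dx = ∫_0^3 f(x) v(x) dx + [u'(x) v(x)]_0^3.
Choose V so that boundary terms are either known or forced to vanish.
u has inhomogeneous Neumann u'(0) = 1, u'(3) = 2. [u' v]_0^3 = (2)·v(3) − (1)·v(0) = 2·v(3) − v(0). Take V = H^1(0, 3); boundary term becomes part of RHS.
Weak formulation: find u (satisfying any essential BC) such that ∫_0^3 u'(x) v'(x) dx = ∫_0^3 f v dx + 2·v(3) − v(0) for all v ∈ V (Neumann data are natural BCs: they enter the RHS as boundary terms).
Substituting f(x) = x^2 + 2*x - 19/3, the right-hand side is ∫_0^3 (x^2 + 2*x - 19/3) v dx + 2·v(3) − v(0).
Compatibility check (pure Neumann): taking v ≡ 1 ∈ V gives 0 = ∫_0^3 f dx + (2) − (1), i.e. ∫_0^3 f dx must equal u'(0) − u'(3) = -1. Indeed ∫_0^3 (x^2 + 2*x - 19/3) dx = -1, so the data are compatible. The solution is then unique only up to an additive constant (fix it e.g. by requiring ∫_0^3 u dx = 0).


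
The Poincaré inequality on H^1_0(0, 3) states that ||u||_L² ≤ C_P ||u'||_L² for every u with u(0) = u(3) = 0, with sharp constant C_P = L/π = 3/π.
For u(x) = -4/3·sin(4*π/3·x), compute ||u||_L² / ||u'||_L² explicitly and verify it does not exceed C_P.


||u||_L² / ||u'||_L² = 3/(4*π) < C_P = 3/π.

u(x) = -4/3·sin(4*π/3·x), so u'(x) = -16*π*cos(4*π*x/3)/9.
Writing u(x) = A·sin(kπx/L) with A = -4/3 and k = 4, use ∫_0^L sin²(kπx/L) dx = L/2 and ∫_0^L cos²(kπx/L) dx = L/2.
u² = 16/9·sin²(4*π/3·x) and (u')² = 256*π^2/81·cos²(4*π/3·x), and each of sin², cos² integrates to L/2 = 3/2 over (0, 3).
∫_0^3 u² dx = 8/3, so ||u||_L² = 2*sqrt(6)/3.
∫_0^3 (u')² dx = 128*π^2/27, so ||u'||_L² = 8*sqrt(6)*π/9.
Ratio ||u||_L² / ||u'||_L² = 3/(4*π).
Sharp Poincaré constant on H^1_0(0, 3) is C_P = L/π = 3/π, achieved by sin(π/3·x).
This is the k = 4 harmonic; the ratio L/(kπ) is strictly less than C_P = L/π, consistent with the sharp inequality ||u||_L² ≤ C_P ||u'||_L².


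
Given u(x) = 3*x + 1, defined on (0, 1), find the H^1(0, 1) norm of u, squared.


||u||_{H^1}^2 = 16

The H^1 norm (squared) on an interval (0, L) is
  ||u||_{H^1}^2 = ∫_0^L u(x)^2 dx + ∫_0^L u'(x)^2 dx.
Compute u'(x) = 3.
Then u(x)^2 = 9*x**2 + 6*x + 1 and u'(x)^2 = 9.
Integrate each monomial from 0 to 1 using ∫_0^1 c·x^n dx = c·1^(n+1)/(n+1):
  ∫_0^1 u(x)^2 dx = ∫_0^1 (9*x^2 + 6*x + 1) dx. Term by term:
    ∫_0^1 9*x^2 dx = 3;  ∫_0^1 6*x dx = 3;  ∫_0^1 1 dx = 1.
  Sum: 3 + 3 + 1 = 7.
  ∫_0^1 u'(x)^2 dx = ∫_0^1 (9) dx. Term by term:
    ∫_0^1 9 dx = 9.
Adding: ||u||_{H^1}^2 = 7 + 9 = 16.


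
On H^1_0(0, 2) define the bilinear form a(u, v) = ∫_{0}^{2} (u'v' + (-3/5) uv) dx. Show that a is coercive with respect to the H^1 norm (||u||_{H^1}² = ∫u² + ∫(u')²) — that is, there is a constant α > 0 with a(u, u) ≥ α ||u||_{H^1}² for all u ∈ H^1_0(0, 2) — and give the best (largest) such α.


α = (-12/5 + π^2)/(4 + π^2)

Coercivity of a(·,·) on H^1_0(0, 2) means a(u, u) ≥ α ||u||_{H^1}² for every u ∈ H^1_0.
The interval has length L = 2, and Poincaré/coercivity depend only on L. Here a(u, u) = ∫(u')² + (-3/5)·∫u².
Here c = -3/5 < 0 with |c| < (π/L)² = π^2/4, so coercivity still holds. The condition a(u,u) ≥ α||u||_{H^1}² reads (1−α)∫(u')² ≥ (α−c)∫u². Any admissible α is ≤ 1 (rapidly oscillating u have ∫u²/∫(u')² → 0), and α = 1 would force 0 ≥ (1−c)∫u², impossible since c < 1; so 1−α > 0. By the sharp Poincaré inequality on H^1_0 of an interval of length L, ∫(u')² ≥ (π/L)²∫u² with equality for the first sine mode sin(π(x−x₀)/L) (x₀ the left endpoint), so the inequality holds for all u iff (1−α)(π/L)² ≥ α − c, i.e. α ≤ ((π/L)² + c)/((π/L)² + 1) = (1 + c(L/π)²)/(1 + (L/π)²). (Direct route, valid since c ≤ 0: Poincaré gives c∫u² ≥ c(L/π)²∫(u')², so a(u,u) ≥ (1 + c(L/π)²)∫(u')², while ||u||_{H^1}² ≤ (1 + (L/π)²)∫(u')²; dividing yields the same α.) With (π/L)² = π^2/4 and c = -3/5, the largest admissible constant is α = ((π/L)² + c)/((π/L)² + 1).
Simplifying, α = (-12/5 + π^2)/(4 + π^2).


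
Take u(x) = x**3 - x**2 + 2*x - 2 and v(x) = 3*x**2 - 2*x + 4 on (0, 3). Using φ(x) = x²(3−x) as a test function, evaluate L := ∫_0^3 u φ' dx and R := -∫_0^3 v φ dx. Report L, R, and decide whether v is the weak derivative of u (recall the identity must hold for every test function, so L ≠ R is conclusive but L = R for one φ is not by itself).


LHS = -621/10, RHS = -378/5. No, v is not the weak derivative of u.

u(x) = x**3 - x**2 + 2*x - 2, classical derivative u'(x) = 3*x**2 - 2*x + 2.
φ(x) = x²(3−x), so φ'(x) = 3*x*(2 - x).
Note φ(0) = φ(3) = 0, so the boundary term u·φ vanishes.
LHS = ∫_0^3 u(x) φ'(x) dx = ∫_0^3 (-3*x^5 + 9*x^4 - 12*x^3 + 18*x^2 - 12*x) dx. Term by term:
  ∫_0^3 -3*x^5 dx = -729/2;  ∫_0^3 9*x^4 dx = 2187/5;  ∫_0^3 -12*x^3 dx = -243;
  ∫_0^3 18*x^2 dx = 162;  ∫_0^3 -12*x dx = -54.
Sum: -729/2 + 2187/5 − 243 + 162 − 54 = -621/10.
So LHS = -621/10.
∫_0^3 v(x) φ(x) dx = ∫_0^3 (-3*x^5 + 11*x^4 - 10*x^3 + 12*x^2) dx. Term by term:
  ∫_0^3 -3*x^5 dx = -729/2;  ∫_0^3 11*x^4 dx = 2673/5;  ∫_0^3 -10*x^3 dx = -405/2;
  ∫_0^3 12*x^2 dx = 108.
Sum: -729/2 + 2673/5 − 405/2 + 108 = 378/5.
So RHS = -∫_0^3 v(x) φ(x) dx = -378/5.
LHS − RHS = 27/2 ≠ 0, so the identity fails.
(For a valid weak derivative the identity must hold for EVERY test function, in particular this one. The failure shows v is NOT the weak derivative of u.)
Correct weak derivative would be u'(x) = 3*x**2 - 2*x + 2.


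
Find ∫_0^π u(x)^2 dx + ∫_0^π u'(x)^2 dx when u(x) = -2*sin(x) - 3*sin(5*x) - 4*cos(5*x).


||u||_{H^1(0,π)}^2 = 329*π

u'(x) = 20*sin(5*x) - 2*cos(x) - 15*cos(5*x).
Expand u² and (u')² and integrate term by term on (0, π), using: for integers n ≥ 1, ∫_0^π sin²(nx) dx = ∫_0^π cos²(nx) dx = π/2; for n ≠ n', ∫_0^π sin(nx)sin(n'x) dx = ∫_0^π cos(nx)cos(n'x) dx = 0; and by product-to-sum, ∫_0^π sin(nx)cos(n'x) dx = ½∫_0^π [sin((n+n')x) + sin((n−n')x)] dx, which is 0 when n+n' is even and 2n/(n²−n'²) when n+n' is odd (it need not vanish on (0, π)).
  u² squared terms: (-4)²·∫cos(5x)² dx = 16·π/2 = 8*π;  (-3)²·∫sin(5x)² dx = 9·π/2 = 9*π/2;  (-2)²·∫sin(x)² dx = 4·π/2 = 2*π.
  u² cross terms: 2·(-4)·(-3)·∫cos(5x)·sin(5x) dx = 24·(0) = 0;  2·(-4)·(-2)·∫cos(5x)·sin(x) dx = 16·(0) = 0;  2·(-3)·(-2)·∫sin(5x)·sin(x) dx = 12·(0) = 0.
  So ∫_0^π u² dx = 8*π + 9*π/2 + 2*π + 0 + 0 + 0 = 29*π/2.
  (u')² squared terms: (-15)²·∫cos(5x)² dx = 225·π/2 = 225*π/2;  (-2)²·∫cos(x)² dx = 4·π/2 = 2*π;  (20)²·∫sin(5x)² dx = 400·π/2 = 200*π.
  (u')² cross terms: 2·(-15)·(-2)·∫cos(5x)·cos(x) dx = 60·(0) = 0;  2·(-15)·(20)·∫cos(5x)·sin(5x) dx = -600·(0) = 0;  2·(-2)·(20)·∫cos(x)·sin(5x) dx = -80·(0) = 0.
  So ∫_0^π (u')² dx = 225*π/2 + 2*π + 200*π + 0 + 0 + 0 = 629*π/2.
||u||_{H^1}^2 = (29*π/2) + (629*π/2) = 329*π.


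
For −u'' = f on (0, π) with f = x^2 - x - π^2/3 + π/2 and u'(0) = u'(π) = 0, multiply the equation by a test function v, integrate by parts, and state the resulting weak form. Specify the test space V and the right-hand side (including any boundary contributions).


V = H^1(0, π) (no boundary constraint on v; u is determined up to an additive constant); weak form: ∫_0^π u'v' dx = ∫_0^π (x^2 - x - π^2/3 + π/2) v dx for all v ∈ V.

Multiply both sides by a test function v and integrate from 0 to π:
  ∫_0^π −u''(x) v(x) dx = ∫_0^π f(x) v(x) dx.
Integrate the LHS by parts once:
  ∫_0^π −u'' v dx = −[u'(x) v(x)]_0^π + ∫_0^π u'(x) v'(x) dx.
Thus ∫_0^π u'(x) v'(x) dx = ∫_0^π f(x) v(x) dx + [u'(x) v(x)]_0^π.
Choose V so that boundary terms are either known or forced to vanish.
u has homogeneous Neumann: u'(0) = u'(π) = 0. So [u' v]_0^π = 0·v(π) − 0·v(0) = 0 for any v; take V = H^1(0, π).
Weak formulation: find u (satisfying any essential BC) such that ∫_0^π u'(x) v'(x) dx = ∫_0^π f v dx for all v ∈ V (homogeneous Neumann, so boundary terms vanish).
Substituting f(x) = x^2 - x - π^2/3 + π/2, the right-hand side is ∫_0^π (x^2 - x - π^2/3 + π/2) v dx.
Compatibility check (pure Neumann): taking v ≡ 1 ∈ V gives 0 = ∫_0^π f dx + (0) − (0), i.e. ∫_0^π f dx must equal u'(0) − u'(π) = 0. Indeed ∫_0^π (x^2 - x - π^2/3 + π/2) dx = 0, so the data are compatible. The solution is then unique only up to an additive constant (fix it e.g. by requiring ∫_0^π u dx = 0).


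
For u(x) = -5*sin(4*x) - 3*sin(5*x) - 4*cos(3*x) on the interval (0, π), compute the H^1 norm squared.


||u||_{H^1(0,π)}^2 = 3200/7 + 819*π/2

u'(x) = 12*sin(3*x) - 20*cos(4*x) - 15*cos(5*x).
Expand u² and (u')² and integrate term by term on (0, π), using: for integers n ≥ 1, ∫_0^π sin²(nx) dx = ∫_0^π cos²(nx) dx = π/2; for n ≠ n', ∫_0^π sin(nx)sin(n'x) dx = ∫_0^π cos(nx)cos(n'x) dx = 0; and by product-to-sum, ∫_0^π sin(nx)cos(n'x) dx = ½∫_0^π [sin((n+n')x) + sin((n−n')x)] dx, which is 0 when n+n' is even and 2n/(n²−n'²) when n+n' is odd (it need not vanish on (0, π)).
  u² squared terms: (-5)²·∫sin(4x)² dx = 25·π/2 = 25*π/2;  (-4)²·∫cos(3x)² dx = 16·π/2 = 8*π;  (-3)²·∫sin(5x)² dx = 9·π/2 = 9*π/2.
  u² cross terms: 2·(-5)·(-4)·∫sin(4x)·cos(3x) dx = 40·(8/7) = 320/7;  2·(-5)·(-3)·∫sin(4x)·sin(5x) dx = 30·(0) = 0;  2·(-4)·(-3)·∫cos(3x)·sin(5x) dx = 24·(0) = 0.
  So ∫_0^π u² dx = 25*π/2 + 8*π + 9*π/2 + 320/7 + 0 + 0 = 320/7 + 25*π.
  (u')² squared terms: (-20)²·∫cos(4x)² dx = 400·π/2 = 200*π;  (-15)²·∫cos(5x)² dx = 225·π/2 = 225*π/2;  (12)²·∫sin(3x)² dx = 144·π/2 = 72*π.
  (u')² cross terms: 2·(-20)·(-15)·∫cos(4x)·cos(5x) dx = 600·(0) = 0;  2·(-20)·(12)·∫cos(4x)·sin(3x) dx = -480·(-6/7) = 2880/7;  2·(-15)·(12)·∫cos(5x)·sin(3x) dx = -360·(0) = 0.
  So ∫_0^π (u')² dx = 200*π + 225*π/2 + 72*π + 0 + 2880/7 + 0 = 2880/7 + 769*π/2.
||u||_{H^1}^2 = (320/7 + 25*π) + (2880/7 + 769*π/2) = 3200/7 + 819*π/2.


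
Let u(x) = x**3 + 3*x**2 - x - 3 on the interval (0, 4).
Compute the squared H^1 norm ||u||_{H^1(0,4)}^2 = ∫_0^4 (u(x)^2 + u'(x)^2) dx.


||u||_{H^1}^2 = 1209464/105

The H^1 norm (squared) on an interval (0, L) is
  ||u||_{H^1}^2 = ∫_0^L u(x)^2 dx + ∫_0^L u'(x)^2 dx.
Compute u'(x) = 3*x**2 + 6*x - 1.
Then u(x)^2 = x**6 + 6*x**5 + 7*x**4 - 12*x**3 - 17*x**2 + 6*x + 9 and u'(x)^2 = 9*x**4 + 36*x**3 + 30*x**2 - 12*x + 1.
Integrate each monomial from 0 to 4 using ∫_0^4 c·x^n dx = c·4^(n+1)/(n+1):
  ∫_0^4 u(x)^2 dx = ∫_0^4 (x^6 + 6*x^5 + 7*x^4 - 12*x^3 - 17*x^2 + 6*x + 9) dx. Term by term:
    ∫_0^4 x^6 dx = 16384/7;  ∫_0^4 6*x^5 dx = 4096;  ∫_0^4 7*x^4 dx = 7168/5;
    ∫_0^4 -12*x^3 dx = -768;  ∫_0^4 -17*x^2 dx = -1088/3;  ∫_0^4 6*x dx = 48;
    ∫_0^4 9 dx = 36.
  Sum: 16384/7 + 4096 + 7168/5 − 768 − 1088/3 + 48 + 36 = 716468/105.
  ∫_0^4 u'(x)^2 dx = ∫_0^4 (9*x^4 + 36*x^3 + 30*x^2 - 12*x + 1) dx. Term by term:
    ∫_0^4 9*x^4 dx = 9216/5;  ∫_0^4 36*x^3 dx = 2304;  ∫_0^4 30*x^2 dx = 640;
    ∫_0^4 -12*x dx = -96;  ∫_0^4 1 dx = 4.
  Sum: 9216/5 + 2304 + 640 − 96 + 4 = 23476/5.
Adding: ||u||_{H^1}^2 = 716468/105 + 23476/5 = 1209464/105.


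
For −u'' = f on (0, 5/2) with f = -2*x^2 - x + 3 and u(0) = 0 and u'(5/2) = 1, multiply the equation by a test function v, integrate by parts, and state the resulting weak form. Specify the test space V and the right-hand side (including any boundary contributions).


V = {v ∈ H^1(0, 5/2) : v(0) = 0} (test functions vanish at x = 0 where u is specified); weak form: ∫_0^5/2 u'v' dx = ∫_0^5/2 (-2*x^2 - x + 3) v dx + v(5/2) for all v ∈ V.

Multiply both sides by a test function v and integrate from 0 to 5/2:
  ∫_0^5/2 −u''(x) v(x) dx = ∫_0^5/2 f(x) v(x) dx.
Integrate the LHS by parts once:
  ∫_0^5/2 −u'' v dx = −[u'(x) v(x)]_0^5/2 + ∫_0^5/2 u'(x) v'(x) dx.
Thus ∫_0^5/2 u'(x) v'(x) dx = ∫_0^5/2 f(x) v(x) dx + [u'(x) v(x)]_0^5/2.
Choose V so that boundary terms are either known or forced to vanish.
Mixed BC: u(0) = 0 (Dirichlet) and u'(5/2) = 1 (Neumann). Define V = {v ∈ H^1(0, 5/2) : v(0) = 0}. Then [u' v]_0^5/2 = u'(5/2)·v(5/2) − u'(0)·0 = v(5/2).
Weak formulation: find u (satisfying any essential BC) such that ∫_0^5/2 u'(x) v'(x) dx = ∫_0^5/2 f v dx + v(5/2) for all v ∈ V (Dirichlet at 0 absorbed into V; Neumann datum at x = 5/2 contributes the boundary term).
Substituting f(x) = -2*x^2 - x + 3, the right-hand side is ∫_0^5/2 (-2*x^2 - x + 3) v dx + v(5/2).


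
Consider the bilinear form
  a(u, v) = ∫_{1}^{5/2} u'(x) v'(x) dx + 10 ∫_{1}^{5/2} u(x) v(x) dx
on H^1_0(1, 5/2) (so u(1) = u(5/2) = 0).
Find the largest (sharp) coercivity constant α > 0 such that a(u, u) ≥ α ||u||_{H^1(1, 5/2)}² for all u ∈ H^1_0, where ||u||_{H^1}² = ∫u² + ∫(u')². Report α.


α = 1

Coercivity of a(·,·) on H^1_0(1, 5/2) means a(u, u) ≥ α ||u||_{H^1}² for every u ∈ H^1_0.
The interval has length L = 3/2, and Poincaré/coercivity depend only on L. Here a(u, u) = ∫(u')² + (10)·∫u².
Here c = 10 ≥ 1, so a(u,u) = ∫(u')² + c∫u² ≥ ∫(u')² + ∫u² = ||u||_{H^1}², i.e. α = 1 works. No larger α is possible: a(u,u) ≥ α||u||_{H^1}² means (1−α)∫(u')² ≥ (α−c)∫u², and for the modes u_n = sin(nπ(x−x₀)/L) (x₀ the left endpoint) one has ∫u_n²/∫(u_n')² = (L/(nπ))² → 0, so a(u_n,u_n)/||u_n||_{H^1}² → 1. Hence the optimal constant is α = 1.
Therefore α = 1.


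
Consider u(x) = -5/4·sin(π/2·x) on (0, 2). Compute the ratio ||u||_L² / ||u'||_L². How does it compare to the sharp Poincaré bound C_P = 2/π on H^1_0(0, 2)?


||u||_L² / ||u'||_L² = 2/π = C_P.

u(x) = -5/4·sin(π/2·x), so u'(x) = -5*π*cos(π*x/2)/8.
Writing u(x) = A·sin(kπx/L) with A = -5/4 and k = 1, use ∫_0^L sin²(kπx/L) dx = L/2 and ∫_0^L cos²(kπx/L) dx = L/2.
u² = 25/16·sin²(π/2·x) and (u')² = 25*π^2/64·cos²(π/2·x), and each of sin², cos² integrates to L/2 = 1 over (0, 2).
∫_0^2 u² dx = 25/16, so ||u||_L² = 5/4.
∫_0^2 (u')² dx = 25*π^2/64, so ||u'||_L² = 5*π/8.
Ratio ||u||_L² / ||u'||_L² = 2/π.
Sharp Poincaré constant on H^1_0(0, 2) is C_P = L/π = 2/π, achieved by sin(π/2·x).
This is the k = 1 eigenfunction (up to amplitude), so the ratio equals the sharp Poincaré constant exactly.


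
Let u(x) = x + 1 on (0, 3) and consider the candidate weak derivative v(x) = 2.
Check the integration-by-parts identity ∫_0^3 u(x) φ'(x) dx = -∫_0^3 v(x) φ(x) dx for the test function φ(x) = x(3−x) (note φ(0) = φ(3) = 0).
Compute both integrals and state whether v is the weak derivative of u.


LHS = -9/2, RHS = -9. No, v is not the weak derivative of u.

u(x) = x + 1, classical derivative u'(x) = 1.
φ(x) = x(3−x), so φ'(x) = 3 - 2*x.
Note φ(0) = φ(3) = 0, so the boundary term u·φ vanishes.
LHS = ∫_0^3 u(x) φ'(x) dx = ∫_0^3 (-2*x^2 + x + 3) dx. Term by term:
  ∫_0^3 -2*x^2 dx = -18;  ∫_0^3 x dx = 9/2;  ∫_0^3 3 dx = 9.
Sum: -18 + 9/2 + 9 = -9/2.
So LHS = -9/2.
∫_0^3 v(x) φ(x) dx = ∫_0^3 (-2*x^2 + 6*x) dx. Term by term:
  ∫_0^3 -2*x^2 dx = -18;  ∫_0^3 6*x dx = 27.
Sum: -18 + 27 = 9.
So RHS = -∫_0^3 v(x) φ(x) dx = -9.
LHS − RHS = 9/2 ≠ 0, so the identity fails.
(For a valid weak derivative the identity must hold for EVERY test function, in particular this one. The failure shows v is NOT the weak derivative of u.)
Correct weak derivative would be u'(x) = 1.


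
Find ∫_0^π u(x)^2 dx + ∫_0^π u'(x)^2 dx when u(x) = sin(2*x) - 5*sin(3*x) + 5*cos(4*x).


||u||_{H^1(0,π)}^2 = 5100/7 + 340*π

u'(x) = -20*sin(4*x) + 2*cos(2*x) - 15*cos(3*x).
Expand u² and (u')² and integrate term by term on (0, π), using: for integers n ≥ 1, ∫_0^π sin²(nx) dx = ∫_0^π cos²(nx) dx = π/2; for n ≠ n', ∫_0^π sin(nx)sin(n'x) dx = ∫_0^π cos(nx)cos(n'x) dx = 0; and by product-to-sum, ∫_0^π sin(nx)cos(n'x) dx = ½∫_0^π [sin((n+n')x) + sin((n−n')x)] dx, which is 0 when n+n' is even and 2n/(n²−n'²) when n+n' is odd (it need not vanish on (0, π)).
  u² squared terms: (-5)²·∫sin(3x)² dx = 25·π/2 = 25*π/2;  (5)²·∫cos(4x)² dx = 25·π/2 = 25*π/2;  (1)²·∫sin(2x)² dx = 1·π/2 = π/2.
  u² cross terms: 2·(-5)·(5)·∫sin(3x)·cos(4x) dx = -50·(-6/7) = 300/7;  2·(-5)·(1)·∫sin(3x)·sin(2x) dx = -10·(0) = 0;  2·(5)·(1)·∫cos(4x)·sin(2x) dx = 10·(0) = 0.
  So ∫_0^π u² dx = 25*π/2 + 25*π/2 + π/2 + 300/7 + 0 + 0 = 300/7 + 51*π/2.
  (u')² squared terms: (-20)²·∫sin(4x)² dx = 400·π/2 = 200*π;  (-15)²·∫cos(3x)² dx = 225·π/2 = 225*π/2;  (2)²·∫cos(2x)² dx = 4·π/2 = 2*π.
  (u')² cross terms: 2·(-20)·(-15)·∫sin(4x)·cos(3x) dx = 600·(8/7) = 4800/7;  2·(-20)·(2)·∫sin(4x)·cos(2x) dx = -80·(0) = 0;  2·(-15)·(2)·∫cos(3x)·cos(2x) dx = -60·(0) = 0.
  So ∫_0^π (u')² dx = 200*π + 225*π/2 + 2*π + 4800/7 + 0 + 0 = 4800/7 + 629*π/2.
||u||_{H^1}^2 = (300/7 + 51*π/2) + (4800/7 + 629*π/2) = 5100/7 + 340*π.


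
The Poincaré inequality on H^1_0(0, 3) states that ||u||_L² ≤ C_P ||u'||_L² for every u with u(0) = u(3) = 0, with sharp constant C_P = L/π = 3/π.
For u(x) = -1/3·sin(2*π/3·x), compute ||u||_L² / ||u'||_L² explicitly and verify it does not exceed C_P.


||u||_L² / ||u'||_L² = 3/(2*π) < C_P = 3/π.

u(x) = -1/3·sin(2*π/3·x), so u'(x) = -2*π*cos(2*π*x/3)/9.
Writing u(x) = A·sin(kπx/L) with A = -1/3 and k = 2, use ∫_0^L sin²(kπx/L) dx = L/2 and ∫_0^L cos²(kπx/L) dx = L/2.
u² = 1/9·sin²(2*π/3·x) and (u')² = 4*π^2/81·cos²(2*π/3·x), and each of sin², cos² integrates to L/2 = 3/2 over (0, 3).
∫_0^3 u² dx = 1/6, so ||u||_L² = sqrt(6)/6.
∫_0^3 (u')² dx = 2*π^2/27, so ||u'||_L² = sqrt(6)*π/9.
Ratio ||u||_L² / ||u'||_L² = 3/(2*π).
Sharp Poincaré constant on H^1_0(0, 3) is C_P = L/π = 3/π, achieved by sin(π/3·x).
This is the k = 2 harmonic; the ratio L/(kπ) is strictly less than C_P = L/π, consistent with the sharp inequality ||u||_L² ≤ C_P ||u'||_L².


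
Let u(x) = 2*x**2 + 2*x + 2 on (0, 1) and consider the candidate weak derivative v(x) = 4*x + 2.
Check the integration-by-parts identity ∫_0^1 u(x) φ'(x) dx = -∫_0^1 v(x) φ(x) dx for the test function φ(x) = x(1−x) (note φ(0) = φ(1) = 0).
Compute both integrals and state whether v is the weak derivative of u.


LHS = -2/3, RHS = -2/3. Yes, v = u' weakly.

u(x) = 2*x**2 + 2*x + 2, classical derivative u'(x) = 4*x + 2.
φ(x) = x(1−x), so φ'(x) = 1 - 2*x.
Note φ(0) = φ(1) = 0, so the boundary term u·φ vanishes.
LHS = ∫_0^1 u(x) φ'(x) dx = ∫_0^1 (-4*x^3 - 2*x^2 - 2*x + 2) dx. Term by term:
  ∫_0^1 -4*x^3 dx = -1;  ∫_0^1 -2*x^2 dx = -2/3;  ∫_0^1 -2*x dx = -1;
  ∫_0^1 2 dx = 2.
Sum: -1 − 2/3 − 1 + 2 = -2/3.
So LHS = -2/3.
∫_0^1 v(x) φ(x) dx = ∫_0^1 (-4*x^3 + 2*x^2 + 2*x) dx. Term by term:
  ∫_0^1 -4*x^3 dx = -1;  ∫_0^1 2*x^2 dx = 2/3;  ∫_0^1 2*x dx = 1.
Sum: -1 + 2/3 + 1 = 2/3.
So RHS = -∫_0^1 v(x) φ(x) dx = -2/3.
LHS = RHS, so the identity holds for this test φ.
Moreover u is smooth here and v(x) = u'(x) = 4*x + 2 pointwise, so the identity holds for every test function. Hence v is the weak derivative of u.


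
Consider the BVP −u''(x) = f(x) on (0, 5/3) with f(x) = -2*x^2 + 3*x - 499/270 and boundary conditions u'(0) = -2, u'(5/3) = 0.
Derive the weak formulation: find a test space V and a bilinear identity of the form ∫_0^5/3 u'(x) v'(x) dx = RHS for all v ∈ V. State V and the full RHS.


V = H^1(0, 5/3) (v unrestricted at boundary; u is determined up to an additive constant); weak form: ∫_0^5/3 u'v' dx = ∫_0^5/3 (-2*x^2 + 3*x - 499/270) v dx + 2·v(0) for all v ∈ V.

Multiply both sides by a test function v and integrate from 0 to 5/3:
  ∫_0^5/3 −u''(x) v(x) dx = ∫_0^5/3 f(x) v(x) dx.
Integrate the LHS by parts once:
  ∫_0^5/3 −u'' v dx = −[u'(x) v(x)]_0^5/3 + ∫_0^5/3 u'(x) v'(x) dx.
Thus ∫_0^5/3 u'(x) v'(x) dx = ∫_0^5/3 f(x) v(x) dx + [u'(x) v(x)]_0^5/3.
Choose V so that boundary terms are either known or forced to vanish.
u has inhomogeneous Neumann u'(0) = -2, u'(5/3) = 0. [u' v]_0^5/3 = (0)·v(5/3) − (-2)·v(0) = 2·v(0). Take V = H^1(0, 5/3); boundary term becomes part of RHS.
Weak formulation: find u (satisfying any essential BC) such that ∫_0^5/3 u'(x) v'(x) dx = ∫_0^5/3 f v dx + 2·v(0) for all v ∈ V (Neumann data are natural BCs: they enter the RHS as boundary terms).
Substituting f(x) = -2*x^2 + 3*x - 499/270, the right-hand side is ∫_0^5/3 (-2*x^2 + 3*x - 499/270) v dx + 2·v(0).
Compatibility check (pure Neumann): taking v ≡ 1 ∈ V gives 0 = ∫_0^5/3 f dx + (0) − (-2), i.e. ∫_0^5/3 f dx must equal u'(0) − u'(5/3) = -2. Indeed ∫_0^5/3 (-2*x^2 + 3*x - 499/270) dx = -2, so the data are compatible. The solution is then unique only up to an additive constant (fix it e.g. by requiring ∫_0^5/3 u dx = 0).


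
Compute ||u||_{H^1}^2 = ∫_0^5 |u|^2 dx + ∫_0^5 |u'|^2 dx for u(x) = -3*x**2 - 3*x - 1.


||u||_{H^1}^2 = 22275/2

The H^1 norm (squared) on an interval (0, L) is
  ||u||_{H^1}^2 = ∫_0^L u(x)^2 dx + ∫_0^L u'(x)^2 dx.
Compute u'(x) = -6*x - 3.
Then u(x)^2 = 9*x**4 + 18*x**3 + 15*x**2 + 6*x + 1 and u'(x)^2 = 36*x**2 + 36*x + 9.
Integrate each monomial from 0 to 5 using ∫_0^5 c·x^n dx = c·5^(n+1)/(n+1):
  ∫_0^5 u(x)^2 dx = ∫_0^5 (9*x^4 + 18*x^3 + 15*x^2 + 6*x + 1) dx. Term by term:
    ∫_0^5 9*x^4 dx = 5625;  ∫_0^5 18*x^3 dx = 5625/2;  ∫_0^5 15*x^2 dx = 625;
    ∫_0^5 6*x dx = 75;  ∫_0^5 1 dx = 5.
  Sum: 5625 + 5625/2 + 625 + 75 + 5 = 18285/2.
  ∫_0^5 u'(x)^2 dx = ∫_0^5 (36*x^2 + 36*x + 9) dx. Term by term:
    ∫_0^5 36*x^2 dx = 1500;  ∫_0^5 36*x dx = 450;  ∫_0^5 9 dx = 45.
  Sum: 1500 + 450 + 45 = 1995.
Adding: ||u||_{H^1}^2 = 18285/2 + 1995 = 22275/2.


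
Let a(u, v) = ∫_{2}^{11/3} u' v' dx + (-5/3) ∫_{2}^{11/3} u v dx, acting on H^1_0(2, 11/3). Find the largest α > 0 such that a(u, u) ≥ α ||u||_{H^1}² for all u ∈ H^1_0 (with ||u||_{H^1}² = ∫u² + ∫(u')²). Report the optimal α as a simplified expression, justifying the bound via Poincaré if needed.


α = (-125 + 27*π^2)/(3*(25 + 9*π^2))

Coercivity of a(·,·) on H^1_0(2, 11/3) means a(u, u) ≥ α ||u||_{H^1}² for every u ∈ H^1_0.
The interval has length L = 5/3, and Poincaré/coercivity depend only on L. Here a(u, u) = ∫(u')² + (-5/3)·∫u².
Here c = -5/3 < 0 with |c| < (π/L)² = 9*π^2/25, so coercivity still holds. The condition a(u,u) ≥ α||u||_{H^1}² reads (1−α)∫(u')² ≥ (α−c)∫u². Any admissible α is ≤ 1 (rapidly oscillating u have ∫u²/∫(u')² → 0), and α = 1 would force 0 ≥ (1−c)∫u², impossible since c < 1; so 1−α > 0. By the sharp Poincaré inequality on H^1_0 of an interval of length L, ∫(u')² ≥ (π/L)²∫u² with equality for the first sine mode sin(π(x−x₀)/L) (x₀ the left endpoint), so the inequality holds for all u iff (1−α)(π/L)² ≥ α − c, i.e. α ≤ ((π/L)² + c)/((π/L)² + 1) = (1 + c(L/π)²)/(1 + (L/π)²). (Direct route, valid since c ≤ 0: Poincaré gives c∫u² ≥ c(L/π)²∫(u')², so a(u,u) ≥ (1 + c(L/π)²)∫(u')², while ||u||_{H^1}² ≤ (1 + (L/π)²)∫(u')²; dividing yields the same α.) With (π/L)² = 9*π^2/25 and c = -5/3, the largest admissible constant is α = ((π/L)² + c)/((π/L)² + 1).
Simplifying, α = (-125 + 27*π^2)/(3*(25 + 9*π^2)).


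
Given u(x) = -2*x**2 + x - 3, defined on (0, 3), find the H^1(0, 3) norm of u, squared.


||u||_{H^1}^2 = 1707/5

The H^1 norm (squared) on an interval (0, L) is
  ||u||_{H^1}^2 = ∫_0^L u(x)^2 dx + ∫_0^L u'(x)^2 dx.
Compute u'(x) = 1 - 4*x.
Then u(x)^2 = 4*x**4 - 4*x**3 + 13*x**2 - 6*x + 9 and u'(x)^2 = 16*x**2 - 8*x + 1.
Integrate each monomial from 0 to 3 using ∫_0^3 c·x^n dx = c·3^(n+1)/(n+1):
  ∫_0^3 u(x)^2 dx = ∫_0^3 (4*x^4 - 4*x^3 + 13*x^2 - 6*x + 9) dx. Term by term:
    ∫_0^3 4*x^4 dx = 972/5;  ∫_0^3 -4*x^3 dx = -81;  ∫_0^3 13*x^2 dx = 117;
    ∫_0^3 -6*x dx = -27;  ∫_0^3 9 dx = 27.
  Sum: 972/5 − 81 + 117 − 27 + 27 = 1152/5.
  ∫_0^3 u'(x)^2 dx = ∫_0^3 (16*x^2 - 8*x + 1) dx. Term by term:
    ∫_0^3 16*x^2 dx = 144;  ∫_0^3 -8*x dx = -36;  ∫_0^3 1 dx = 3.
  Sum: 144 − 36 + 3 = 111.
Adding: ||u||_{H^1}^2 = 1152/5 + 111 = 1707/5.


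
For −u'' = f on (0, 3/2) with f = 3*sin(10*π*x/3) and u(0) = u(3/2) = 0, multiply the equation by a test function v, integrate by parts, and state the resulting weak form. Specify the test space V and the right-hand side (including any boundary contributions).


V = H^1_0(0, 3/2) (so v(0) = v(3/2) = 0); weak form: ∫_0^3/2 u'v' dx = ∫_0^3/2 (3*sin(10*π*x/3)) v dx for all v ∈ V.

Multiply both sides by a test function v and integrate from 0 to 3/2:
  ∫_0^3/2 −u''(x) v(x) dx = ∫_0^3/2 f(x) v(x) dx.
Integrate the LHS by parts once:
  ∫_0^3/2 −u'' v dx = −[u'(x) v(x)]_0^3/2 + ∫_0^3/2 u'(x) v'(x) dx.
Thus ∫_0^3/2 u'(x) v'(x) dx = ∫_0^3/2 f(x) v(x) dx + [u'(x) v(x)]_0^3/2.
Choose V so that boundary terms are either known or forced to vanish.
u is Dirichlet: u(0) = u(3/2) = 0. Let V = H^1_0(0, 3/2); then v(0) = v(3/2) = 0, and [u' v]_0^3/2 = 0.
Weak formulation: find u (satisfying any essential BC) such that ∫_0^3/2 u'(x) v'(x) dx = ∫_0^3/2 f v dx for all v ∈ V.
Substituting f(x) = 3*sin(10*π*x/3), the right-hand side is ∫_0^3/2 (3*sin(10*π*x/3)) v dx.


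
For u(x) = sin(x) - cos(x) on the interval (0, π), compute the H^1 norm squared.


||u||_{H^1(0,π)}^2 = 2*π

u'(x) = sin(x) + cos(x).
Expand u² and (u')² and integrate term by term on (0, π), using: for integers n ≥ 1, ∫_0^π sin²(nx) dx = ∫_0^π cos²(nx) dx = π/2; for n ≠ n', ∫_0^π sin(nx)sin(n'x) dx = ∫_0^π cos(nx)cos(n'x) dx = 0; and by product-to-sum, ∫_0^π sin(nx)cos(n'x) dx = ½∫_0^π [sin((n+n')x) + sin((n−n')x)] dx, which is 0 when n+n' is even and 2n/(n²−n'²) when n+n' is odd (it need not vanish on (0, π)).
  u² squared terms: (-1)²·∫cos(x)² dx = 1·π/2 = π/2;  (1)²·∫sin(x)² dx = 1·π/2 = π/2.
  u² cross terms: 2·(-1)·(1)·∫cos(x)·sin(x) dx = -2·(0) = 0.
  So ∫_0^π u² dx = π/2 + π/2 + 0 = π.
  (u')² squared terms: (1)²·∫cos(x)² dx = 1·π/2 = π/2;  (1)²·∫sin(x)² dx = 1·π/2 = π/2.
  (u')² cross terms: 2·(1)·(1)·∫cos(x)·sin(x) dx = 2·(0) = 0.
  So ∫_0^π (u')² dx = π/2 + π/2 + 0 = π.
||u||_{H^1}^2 = (π) + (π) = 2*π.


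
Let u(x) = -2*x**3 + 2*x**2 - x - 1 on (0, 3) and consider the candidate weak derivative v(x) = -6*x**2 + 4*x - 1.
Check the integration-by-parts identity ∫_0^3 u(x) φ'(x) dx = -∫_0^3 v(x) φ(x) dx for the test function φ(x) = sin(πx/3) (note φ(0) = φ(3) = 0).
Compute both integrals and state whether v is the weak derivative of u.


LHS = -648/π^3 + 132/π, RHS = -648/π^3 + 132/π. Yes, v = u' weakly.

u(x) = -2*x**3 + 2*x**2 - x - 1, classical derivative u'(x) = -6*x**2 + 4*x - 1.
φ(x) = sin(πx/3), so φ'(x) = π*cos(π*x/3)/3.
Note φ(0) = φ(3) = 0, so the boundary term u·φ vanishes.
LHS = ∫_0^3 u(x) φ'(x) dx = ∫_0^3 (-2*π*x^3*cos(π*x/3)/3 + 2*π*x^2*cos(π*x/3)/3 - π*x*cos(π*x/3)/3 - π*cos(π*x/3)/3) dx. Term by term:
  ∫_0^3 -π*cos(π*x/3)/3 dx = 0;  ∫_0^3 -2*π*x^3*cos(π*x/3)/3 dx = -648/π^3 + 162/π;  ∫_0^3 -π*x*cos(π*x/3)/3 dx = 6/π;
  ∫_0^3 2*π*x^2*cos(π*x/3)/3 dx = -36/π.
Sum: 0 + -648/π^3 + 162/π + 6/π − 36/π = -648/π^3 + 132/π.
So LHS = -648/π^3 + 132/π.
∫_0^3 v(x) φ(x) dx = ∫_0^3 (-6*x^2*sin(π*x/3) + 4*x*sin(π*x/3) - sin(π*x/3)) dx. Term by term:
  ∫_0^3 -sin(π*x/3) dx = -6/π;  ∫_0^3 -6*x^2*sin(π*x/3) dx = -162/π + 648/π^3;  ∫_0^3 4*x*sin(π*x/3) dx = 36/π.
Sum: -6/π + -162/π + 648/π^3 + 36/π = -132/π + 648/π^3.
So RHS = -∫_0^3 v(x) φ(x) dx = -648/π^3 + 132/π.
LHS = RHS, so the identity holds for this test φ.
Moreover u is smooth here and v(x) = u'(x) = -6*x**2 + 4*x - 1 pointwise, so the identity holds for every test function. Hence v is the weak derivative of u.


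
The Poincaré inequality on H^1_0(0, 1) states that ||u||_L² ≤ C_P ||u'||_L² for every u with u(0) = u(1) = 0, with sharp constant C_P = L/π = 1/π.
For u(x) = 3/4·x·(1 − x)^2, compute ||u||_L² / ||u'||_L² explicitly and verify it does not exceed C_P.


||u||_L² / ||u'||_L² = sqrt(14)/14 < C_P = 1/π.

u(x) = 3/4·x·(1 − x)^2, so u'(x) = 9*x^2/4 - 3*x + 3/4.
u(x) = 3/4·x·(1 − x)^2 vanishes at x = 0 and x = 1, so u ∈ H^1_0(0, 1). Differentiate via the product rule and integrate the resulting polynomials term by term.
  ∫_0^1 u² dx = ∫_0^1 (9*x^6/16 - 9*x^5/4 + 27*x^4/8 - 9*x^3/4 + 9*x^2/16) dx. Term by term:
    ∫_0^1 9*x^6/16 dx = 9/112;  ∫_0^1 -9*x^5/4 dx = -3/8;  ∫_0^1 27*x^4/8 dx = 27/40;
    ∫_0^1 -9*x^3/4 dx = -9/16;  ∫_0^1 9*x^2/16 dx = 3/16.
  Sum: 9/112 − 3/8 + 27/40 − 9/16 + 3/16 = 3/560.
  ∫_0^1 (u')² dx = ∫_0^1 (81*x^4/16 - 27*x^3/2 + 99*x^2/8 - 9*x/2 + 9/16) dx. Term by term:
    ∫_0^1 81*x^4/16 dx = 81/80;  ∫_0^1 -27*x^3/2 dx = -27/8;  ∫_0^1 99*x^2/8 dx = 33/8;
    ∫_0^1 -9*x/2 dx = -9/4;  ∫_0^1 9/16 dx = 9/16.
  Sum: 81/80 − 27/8 + 33/8 − 9/4 + 9/16 = 3/40.
∫_0^1 u² dx = 3/560, so ||u||_L² = sqrt(105)/140.
∫_0^1 (u')² dx = 3/40, so ||u'||_L² = sqrt(30)/20.
Ratio ||u||_L² / ||u'||_L² = sqrt(14)/14.
Sharp Poincaré constant on H^1_0(0, 1) is C_P = L/π = 1/π, achieved by sin(π·x).
A polynomial bump cannot attain the sharp Poincaré constant (only the first sine eigenfunction does), so the ratio is strictly less than C_P, consistent with ||u||_L² ≤ C_P ||u'||_L².


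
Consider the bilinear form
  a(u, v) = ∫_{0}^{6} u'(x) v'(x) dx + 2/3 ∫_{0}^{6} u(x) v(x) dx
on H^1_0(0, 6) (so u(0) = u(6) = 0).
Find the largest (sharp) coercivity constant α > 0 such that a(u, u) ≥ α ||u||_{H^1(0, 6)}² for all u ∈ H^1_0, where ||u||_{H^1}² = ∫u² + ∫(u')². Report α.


α = (π^2 + 24)/(π^2 + 36)

Coercivity of a(·,·) on H^1_0(0, 6) means a(u, u) ≥ α ||u||_{H^1}² for every u ∈ H^1_0.
The interval has length L = 6, and Poincaré/coercivity depend only on L. Here a(u, u) = ∫(u')² + (2/3)·∫u².
Here 0 < c = 2/3 < 1. The condition a(u,u) ≥ α||u||_{H^1}² reads (1−α)∫(u')² ≥ (α−c)∫u². Any admissible α is ≤ 1 (rapidly oscillating u have ∫u²/∫(u')² → 0), and α = 1 would force 0 ≥ (1−c)∫u², impossible since c < 1; so 1−α > 0. By the sharp Poincaré inequality on H^1_0 of an interval of length L, ∫(u')² ≥ (π/L)²∫u² with equality for the first sine mode sin(π(x−x₀)/L) (x₀ the left endpoint), so the inequality holds for all u iff (1−α)(π/L)² ≥ α − c, i.e. α ≤ ((π/L)² + c)/((π/L)² + 1) = (1 + c(L/π)²)/(1 + (L/π)²). With (π/L)² = π^2/36 and c = 2/3, the largest admissible constant is α = ((π/L)² + c)/((π/L)² + 1).
Simplifying, α = (π^2 + 24)/(π^2 + 36).


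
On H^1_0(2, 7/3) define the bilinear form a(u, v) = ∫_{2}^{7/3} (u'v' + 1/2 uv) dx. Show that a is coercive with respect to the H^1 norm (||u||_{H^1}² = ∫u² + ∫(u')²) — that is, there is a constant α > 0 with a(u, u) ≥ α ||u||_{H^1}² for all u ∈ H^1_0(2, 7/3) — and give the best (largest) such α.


α = (1 + 18*π^2)/(2*(1 + 9*π^2))

Coercivity of a(·,·) on H^1_0(2, 7/3) means a(u, u) ≥ α ||u||_{H^1}² for every u ∈ H^1_0.
The interval has length L = 1/3, and Poincaré/coercivity depend only on L. Here a(u, u) = ∫(u')² + (1/2)·∫u².
Here 0 < c = 1/2 < 1. The condition a(u,u) ≥ α||u||_{H^1}² reads (1−α)∫(u')² ≥ (α−c)∫u². Any admissible α is ≤ 1 (rapidly oscillating u have ∫u²/∫(u')² → 0), and α = 1 would force 0 ≥ (1−c)∫u², impossible since c < 1; so 1−α > 0. By the sharp Poincaré inequality on H^1_0 of an interval of length L, ∫(u')² ≥ (π/L)²∫u² with equality for the first sine mode sin(π(x−x₀)/L) (x₀ the left endpoint), so the inequality holds for all u iff (1−α)(π/L)² ≥ α − c, i.e. α ≤ ((π/L)² + c)/((π/L)² + 1) = (1 + c(L/π)²)/(1 + (L/π)²). With (π/L)² = 9*π^2 and c = 1/2, the largest admissible constant is α = ((π/L)² + c)/((π/L)² + 1).
Simplifying, α = (1 + 18*π^2)/(2*(1 + 9*π^2)).


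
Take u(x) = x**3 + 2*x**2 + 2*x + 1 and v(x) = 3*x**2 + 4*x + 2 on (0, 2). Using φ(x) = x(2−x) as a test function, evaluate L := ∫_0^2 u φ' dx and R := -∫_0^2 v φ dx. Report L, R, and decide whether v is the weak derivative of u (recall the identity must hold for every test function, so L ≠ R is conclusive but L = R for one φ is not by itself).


LHS = -64/5, RHS = -64/5. Yes, v = u' weakly.

u(x) = x**3 + 2*x**2 + 2*x + 1, classical derivative u'(x) = 3*x**2 + 4*x + 2.
φ(x) = x(2−x), so φ'(x) = 2 - 2*x.
Note φ(0) = φ(2) = 0, so the boundary term u·φ vanishes.
LHS = ∫_0^2 u(x) φ'(x) dx = ∫_0^2 (-2*x^4 - 2*x^3 + 2*x + 2) dx. Term by term:
  ∫_0^2 -2*x^4 dx = -64/5;  ∫_0^2 -2*x^3 dx = -8;  ∫_0^2 2*x dx = 4;
  ∫_0^2 2 dx = 4.
Sum: -64/5 − 8 + 4 + 4 = -64/5.
So LHS = -64/5.
∫_0^2 v(x) φ(x) dx = ∫_0^2 (-3*x^4 + 2*x^3 + 6*x^2 + 4*x) dx. Term by term:
  ∫_0^2 -3*x^4 dx = -96/5;  ∫_0^2 2*x^3 dx = 8;  ∫_0^2 6*x^2 dx = 16;
  ∫_0^2 4*x dx = 8.
Sum: -96/5 + 8 + 16 + 8 = 64/5.
So RHS = -∫_0^2 v(x) φ(x) dx = -64/5.
LHS = RHS, so the identity holds for this test φ.
Moreover u is smooth here and v(x) = u'(x) = 3*x**2 + 4*x + 2 pointwise, so the identity holds for every test function. Hence v is the weak derivative of u.


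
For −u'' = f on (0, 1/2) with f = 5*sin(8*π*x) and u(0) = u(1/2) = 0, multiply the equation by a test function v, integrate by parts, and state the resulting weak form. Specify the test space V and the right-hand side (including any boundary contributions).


V = H^1_0(0, 1/2) (so v(0) = v(1/2) = 0); weak form: ∫_0^1/2 u'v' dx = ∫_0^1/2 (5*sin(8*π*x)) v dx for all v ∈ V.

Multiply both sides by a test function v and integrate from 0 to 1/2:
  ∫_0^1/2 −u''(x) v(x) dx = ∫_0^1/2 f(x) v(x) dx.
Integrate the LHS by parts once:
  ∫_0^1/2 −u'' v dx = −[u'(x) v(x)]_0^1/2 + ∫_0^1/2 u'(x) v'(x) dx.
Thus ∫_0^1/2 u'(x) v'(x) dx = ∫_0^1/2 f(x) v(x) dx + [u'(x) v(x)]_0^1/2.
Choose V so that boundary terms are either known or forced to vanish.
u is Dirichlet: u(0) = u(1/2) = 0. Let V = H^1_0(0, 1/2); then v(0) = v(1/2) = 0, and [u' v]_0^1/2 = 0.
Weak formulation: find u (satisfying any essential BC) such that ∫_0^1/2 u'(x) v'(x) dx = ∫_0^1/2 f v dx for all v ∈ V.
Substituting f(x) = 5*sin(8*π*x), the right-hand side is ∫_0^1/2 (5*sin(8*π*x)) v dx.


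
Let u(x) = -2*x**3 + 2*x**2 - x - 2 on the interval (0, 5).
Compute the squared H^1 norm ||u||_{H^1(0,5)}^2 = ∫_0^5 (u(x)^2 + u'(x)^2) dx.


||u||_{H^1}^2 = 950975/21

The H^1 norm (squared) on an interval (0, L) is
  ||u||_{H^1}^2 = ∫_0^L u(x)^2 dx + ∫_0^L u'(x)^2 dx.
Compute u'(x) = -6*x**2 + 4*x - 1.
Then u(x)^2 = 4*x**6 - 8*x**5 + 8*x**4 + 4*x**3 - 7*x**2 + 4*x + 4 and u'(x)^2 = 36*x**4 - 48*x**3 + 28*x**2 - 8*x + 1.
Integrate each monomial from 0 to 5 using ∫_0^5 c·x^n dx = c·5^(n+1)/(n+1):
  ∫_0^5 u(x)^2 dx = ∫_0^5 (4*x^6 - 8*x^5 + 8*x^4 + 4*x^3 - 7*x^2 + 4*x + 4) dx. Term by term:
    ∫_0^5 4*x^6 dx = 312500/7;  ∫_0^5 -8*x^5 dx = -62500/3;  ∫_0^5 8*x^4 dx = 5000;
    ∫_0^5 4*x^3 dx = 625;  ∫_0^5 -7*x^2 dx = -875/3;  ∫_0^5 4*x dx = 50;
    ∫_0^5 4 dx = 20.
  Sum: 312500/7 − 62500/3 + 5000 + 625 − 875/3 + 50 + 20 = 204490/7.
  ∫_0^5 u'(x)^2 dx = ∫_0^5 (36*x^4 - 48*x^3 + 28*x^2 - 8*x + 1) dx. Term by term:
    ∫_0^5 36*x^4 dx = 22500;  ∫_0^5 -48*x^3 dx = -7500;  ∫_0^5 28*x^2 dx = 3500/3;
    ∫_0^5 -8*x dx = -100;  ∫_0^5 1 dx = 5.
  Sum: 22500 − 7500 + 3500/3 − 100 + 5 = 48215/3.
Adding: ||u||_{H^1}^2 = 204490/7 + 48215/3 = 950975/21.


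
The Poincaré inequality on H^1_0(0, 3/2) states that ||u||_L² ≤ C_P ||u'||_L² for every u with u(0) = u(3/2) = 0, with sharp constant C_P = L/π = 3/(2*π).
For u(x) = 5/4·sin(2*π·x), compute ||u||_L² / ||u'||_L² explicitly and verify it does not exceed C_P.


||u||_L² / ||u'||_L² = 1/(2*π) < C_P = 3/(2*π).

u(x) = 5/4·sin(2*π·x), so u'(x) = 5*π*cos(2*π*x)/2.
Writing u(x) = A·sin(kπx/L) with A = 5/4 and k = 3, use ∫_0^L sin²(kπx/L) dx = L/2 and ∫_0^L cos²(kπx/L) dx = L/2.
u² = 25/16·sin²(2*π·x) and (u')² = 25*π^2/4·cos²(2*π·x), and each of sin², cos² integrates to L/2 = 3/4 over (0, 3/2).
∫_0^3/2 u² dx = 75/64, so ||u||_L² = 5*sqrt(3)/8.
∫_0^3/2 (u')² dx = 75*π^2/16, so ||u'||_L² = 5*sqrt(3)*π/4.
Ratio ||u||_L² / ||u'||_L² = 1/(2*π).
Sharp Poincaré constant on H^1_0(0, 3/2) is C_P = L/π = 3/(2*π), achieved by sin(2*π/3·x).
This is the k = 3 harmonic; the ratio L/(kπ) is strictly less than C_P = L/π, consistent with the sharp inequality ||u||_L² ≤ C_P ||u'||_L².


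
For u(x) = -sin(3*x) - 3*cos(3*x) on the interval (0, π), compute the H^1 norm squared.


||u||_{H^1(0,π)}^2 = 50*π

u'(x) = 9*sin(3*x) - 3*cos(3*x).
Expand u² and (u')² and integrate term by term on (0, π), using: for integers n ≥ 1, ∫_0^π sin²(nx) dx = ∫_0^π cos²(nx) dx = π/2; for n ≠ n', ∫_0^π sin(nx)sin(n'x) dx = ∫_0^π cos(nx)cos(n'x) dx = 0; and by product-to-sum, ∫_0^π sin(nx)cos(n'x) dx = ½∫_0^π [sin((n+n')x) + sin((n−n')x)] dx, which is 0 when n+n' is even and 2n/(n²−n'²) when n+n' is odd (it need not vanish on (0, π)).
  u² squared terms: (-1)²·∫sin(3x)² dx = 1·π/2 = π/2;  (-3)²·∫cos(3x)² dx = 9·π/2 = 9*π/2.
  u² cross terms: 2·(-1)·(-3)·∫sin(3x)·cos(3x) dx = 6·(0) = 0.
  So ∫_0^π u² dx = π/2 + 9*π/2 + 0 = 5*π.
  (u')² squared terms: (-3)²·∫cos(3x)² dx = 9·π/2 = 9*π/2;  (9)²·∫sin(3x)² dx = 81·π/2 = 81*π/2.
  (u')² cross terms: 2·(-3)·(9)·∫cos(3x)·sin(3x) dx = -54·(0) = 0.
  So ∫_0^π (u')² dx = 9*π/2 + 81*π/2 + 0 = 45*π.
||u||_{H^1}^2 = (5*π) + (45*π) = 50*π.


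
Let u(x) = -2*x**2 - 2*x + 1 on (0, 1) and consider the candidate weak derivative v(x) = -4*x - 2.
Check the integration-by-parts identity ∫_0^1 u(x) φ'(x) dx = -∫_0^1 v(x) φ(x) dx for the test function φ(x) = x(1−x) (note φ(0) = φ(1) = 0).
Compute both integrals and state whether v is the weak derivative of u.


LHS = 2/3, RHS = 2/3. Yes, v = u' weakly.

u(x) = -2*x**2 - 2*x + 1, classical derivative u'(x) = -4*x - 2.
φ(x) = x(1−x), so φ'(x) = 1 - 2*x.
Note φ(0) = φ(1) = 0, so the boundary term u·φ vanishes.
LHS = ∫_0^1 u(x) φ'(x) dx = ∫_0^1 (4*x^3 + 2*x^2 - 4*x + 1) dx. Term by term:
  ∫_0^1 4*x^3 dx = 1;  ∫_0^1 2*x^2 dx = 2/3;  ∫_0^1 -4*x dx = -2;
  ∫_0^1 1 dx = 1.
Sum: 1 + 2/3 − 2 + 1 = 2/3.
So LHS = 2/3.
∫_0^1 v(x) φ(x) dx = ∫_0^1 (4*x^3 - 2*x^2 - 2*x) dx. Term by term:
  ∫_0^1 4*x^3 dx = 1;  ∫_0^1 -2*x^2 dx = -2/3;  ∫_0^1 -2*x dx = -1.
Sum: 1 − 2/3 − 1 = -2/3.
So RHS = -∫_0^1 v(x) φ(x) dx = 2/3.
LHS = RHS, so the identity holds for this test φ.
Moreover u is smooth here and v(x) = u'(x) = -4*x - 2 pointwise, so the identity holds for every test function. Hence v is the weak derivative of u.
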